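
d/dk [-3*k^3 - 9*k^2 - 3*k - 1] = -9*k^2 - 18*k - 3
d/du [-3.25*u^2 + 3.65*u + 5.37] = 3.65 - 6.5*u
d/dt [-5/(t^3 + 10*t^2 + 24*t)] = 5*(3*t^2 + 20*t + 24)/(t^2*(t^2 + 10*t + 24)^2)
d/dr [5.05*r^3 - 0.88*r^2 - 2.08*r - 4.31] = 15.15*r^2 - 1.76*r - 2.08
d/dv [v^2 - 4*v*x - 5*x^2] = 2*v - 4*x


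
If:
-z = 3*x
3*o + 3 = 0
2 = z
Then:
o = -1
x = -2/3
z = 2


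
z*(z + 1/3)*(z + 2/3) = z^3 + z^2 + 2*z/9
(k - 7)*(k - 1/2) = k^2 - 15*k/2 + 7/2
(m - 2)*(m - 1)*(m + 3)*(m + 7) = m^4 + 7*m^3 - 7*m^2 - 43*m + 42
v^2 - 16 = (v - 4)*(v + 4)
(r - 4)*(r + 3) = r^2 - r - 12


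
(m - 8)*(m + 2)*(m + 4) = m^3 - 2*m^2 - 40*m - 64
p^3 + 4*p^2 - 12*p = p*(p - 2)*(p + 6)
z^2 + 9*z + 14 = (z + 2)*(z + 7)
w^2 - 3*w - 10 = (w - 5)*(w + 2)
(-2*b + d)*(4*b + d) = -8*b^2 + 2*b*d + d^2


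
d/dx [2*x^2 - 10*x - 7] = 4*x - 10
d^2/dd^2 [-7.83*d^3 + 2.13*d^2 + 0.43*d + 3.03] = 4.26 - 46.98*d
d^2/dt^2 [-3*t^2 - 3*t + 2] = -6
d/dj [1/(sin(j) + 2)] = -cos(j)/(sin(j) + 2)^2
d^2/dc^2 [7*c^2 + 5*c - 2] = 14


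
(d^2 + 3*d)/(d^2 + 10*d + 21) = d/(d + 7)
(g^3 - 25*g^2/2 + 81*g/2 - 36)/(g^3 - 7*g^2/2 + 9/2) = (g - 8)/(g + 1)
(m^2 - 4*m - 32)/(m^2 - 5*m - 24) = (m + 4)/(m + 3)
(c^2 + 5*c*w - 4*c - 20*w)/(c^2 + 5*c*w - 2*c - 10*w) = (c - 4)/(c - 2)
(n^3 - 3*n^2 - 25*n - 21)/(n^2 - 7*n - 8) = (n^2 - 4*n - 21)/(n - 8)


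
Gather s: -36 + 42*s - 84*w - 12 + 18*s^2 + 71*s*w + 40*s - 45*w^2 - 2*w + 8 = 18*s^2 + s*(71*w + 82) - 45*w^2 - 86*w - 40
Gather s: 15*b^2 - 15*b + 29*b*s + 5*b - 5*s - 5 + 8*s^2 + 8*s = 15*b^2 - 10*b + 8*s^2 + s*(29*b + 3) - 5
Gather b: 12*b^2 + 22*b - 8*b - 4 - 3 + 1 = 12*b^2 + 14*b - 6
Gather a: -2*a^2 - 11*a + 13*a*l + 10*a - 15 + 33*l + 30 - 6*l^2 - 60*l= -2*a^2 + a*(13*l - 1) - 6*l^2 - 27*l + 15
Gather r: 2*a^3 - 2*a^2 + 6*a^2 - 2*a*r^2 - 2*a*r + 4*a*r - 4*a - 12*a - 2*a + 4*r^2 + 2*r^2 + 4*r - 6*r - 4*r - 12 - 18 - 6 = 2*a^3 + 4*a^2 - 18*a + r^2*(6 - 2*a) + r*(2*a - 6) - 36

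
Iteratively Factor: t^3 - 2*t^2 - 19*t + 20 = (t - 5)*(t^2 + 3*t - 4) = (t - 5)*(t - 1)*(t + 4)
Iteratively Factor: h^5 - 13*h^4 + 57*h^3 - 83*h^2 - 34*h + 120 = (h - 5)*(h^4 - 8*h^3 + 17*h^2 + 2*h - 24) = (h - 5)*(h + 1)*(h^3 - 9*h^2 + 26*h - 24) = (h - 5)*(h - 3)*(h + 1)*(h^2 - 6*h + 8) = (h - 5)*(h - 4)*(h - 3)*(h + 1)*(h - 2)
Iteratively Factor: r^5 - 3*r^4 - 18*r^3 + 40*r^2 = (r)*(r^4 - 3*r^3 - 18*r^2 + 40*r) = r*(r - 5)*(r^3 + 2*r^2 - 8*r) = r^2*(r - 5)*(r^2 + 2*r - 8) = r^2*(r - 5)*(r - 2)*(r + 4)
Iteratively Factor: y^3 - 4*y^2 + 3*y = (y)*(y^2 - 4*y + 3) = y*(y - 3)*(y - 1)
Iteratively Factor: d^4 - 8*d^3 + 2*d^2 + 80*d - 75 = (d - 1)*(d^3 - 7*d^2 - 5*d + 75) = (d - 1)*(d + 3)*(d^2 - 10*d + 25) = (d - 5)*(d - 1)*(d + 3)*(d - 5)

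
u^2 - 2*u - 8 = (u - 4)*(u + 2)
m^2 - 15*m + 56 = (m - 8)*(m - 7)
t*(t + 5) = t^2 + 5*t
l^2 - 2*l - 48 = (l - 8)*(l + 6)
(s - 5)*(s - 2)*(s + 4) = s^3 - 3*s^2 - 18*s + 40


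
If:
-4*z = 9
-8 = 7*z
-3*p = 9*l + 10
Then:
No Solution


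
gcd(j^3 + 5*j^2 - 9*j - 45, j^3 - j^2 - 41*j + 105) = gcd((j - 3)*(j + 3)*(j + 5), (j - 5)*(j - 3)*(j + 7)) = j - 3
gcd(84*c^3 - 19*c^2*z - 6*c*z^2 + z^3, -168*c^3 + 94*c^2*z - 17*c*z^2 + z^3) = -7*c + z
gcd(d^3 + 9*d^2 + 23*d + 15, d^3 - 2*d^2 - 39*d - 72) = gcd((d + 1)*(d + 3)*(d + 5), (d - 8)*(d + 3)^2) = d + 3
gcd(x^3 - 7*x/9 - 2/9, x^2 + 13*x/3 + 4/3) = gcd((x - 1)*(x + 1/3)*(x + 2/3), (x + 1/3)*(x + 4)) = x + 1/3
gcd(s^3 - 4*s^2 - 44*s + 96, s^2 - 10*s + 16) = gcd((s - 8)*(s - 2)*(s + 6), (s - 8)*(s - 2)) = s^2 - 10*s + 16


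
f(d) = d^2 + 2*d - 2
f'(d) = 2*d + 2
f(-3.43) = 2.90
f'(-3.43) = -4.86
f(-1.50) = -2.75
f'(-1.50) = -1.00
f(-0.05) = -2.10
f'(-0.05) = 1.90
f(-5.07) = 13.56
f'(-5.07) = -8.14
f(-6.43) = 26.48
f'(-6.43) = -10.86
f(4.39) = 26.05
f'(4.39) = 10.78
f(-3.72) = 4.40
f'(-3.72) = -5.44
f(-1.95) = -2.10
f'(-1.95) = -1.90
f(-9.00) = 61.00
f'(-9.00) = -16.00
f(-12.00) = 118.00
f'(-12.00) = -22.00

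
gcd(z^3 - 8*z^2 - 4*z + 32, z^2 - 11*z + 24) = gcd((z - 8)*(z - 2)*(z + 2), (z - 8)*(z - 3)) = z - 8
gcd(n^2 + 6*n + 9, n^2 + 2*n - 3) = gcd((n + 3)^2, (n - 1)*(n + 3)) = n + 3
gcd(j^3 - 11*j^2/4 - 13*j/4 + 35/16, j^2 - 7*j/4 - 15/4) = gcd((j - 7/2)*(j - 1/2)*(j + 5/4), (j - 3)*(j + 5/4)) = j + 5/4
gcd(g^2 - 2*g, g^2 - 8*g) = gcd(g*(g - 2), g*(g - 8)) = g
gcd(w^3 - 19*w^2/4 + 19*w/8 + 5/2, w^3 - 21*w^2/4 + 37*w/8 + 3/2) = w - 4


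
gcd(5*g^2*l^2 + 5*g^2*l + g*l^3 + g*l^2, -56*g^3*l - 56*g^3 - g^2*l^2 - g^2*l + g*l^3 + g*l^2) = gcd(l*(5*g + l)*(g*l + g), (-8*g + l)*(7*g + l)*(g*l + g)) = g*l + g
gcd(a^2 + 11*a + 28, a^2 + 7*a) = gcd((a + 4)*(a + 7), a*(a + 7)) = a + 7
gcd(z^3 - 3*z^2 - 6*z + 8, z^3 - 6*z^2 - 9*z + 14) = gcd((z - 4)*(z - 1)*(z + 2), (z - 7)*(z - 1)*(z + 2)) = z^2 + z - 2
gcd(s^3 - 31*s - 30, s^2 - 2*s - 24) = s - 6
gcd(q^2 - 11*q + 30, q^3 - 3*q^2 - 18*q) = q - 6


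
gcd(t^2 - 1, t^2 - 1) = t^2 - 1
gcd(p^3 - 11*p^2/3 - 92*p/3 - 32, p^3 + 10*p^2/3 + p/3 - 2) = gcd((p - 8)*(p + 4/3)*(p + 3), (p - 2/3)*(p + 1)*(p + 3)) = p + 3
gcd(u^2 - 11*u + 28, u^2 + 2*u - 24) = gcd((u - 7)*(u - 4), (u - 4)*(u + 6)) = u - 4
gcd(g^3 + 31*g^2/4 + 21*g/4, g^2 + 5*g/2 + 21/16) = g + 3/4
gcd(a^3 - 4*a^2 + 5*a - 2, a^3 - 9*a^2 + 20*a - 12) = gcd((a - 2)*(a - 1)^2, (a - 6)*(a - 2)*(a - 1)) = a^2 - 3*a + 2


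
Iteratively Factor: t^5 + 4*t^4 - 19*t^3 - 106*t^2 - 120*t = (t + 2)*(t^4 + 2*t^3 - 23*t^2 - 60*t) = (t - 5)*(t + 2)*(t^3 + 7*t^2 + 12*t) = t*(t - 5)*(t + 2)*(t^2 + 7*t + 12) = t*(t - 5)*(t + 2)*(t + 3)*(t + 4)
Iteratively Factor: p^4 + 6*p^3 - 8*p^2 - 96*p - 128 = (p + 2)*(p^3 + 4*p^2 - 16*p - 64) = (p - 4)*(p + 2)*(p^2 + 8*p + 16) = (p - 4)*(p + 2)*(p + 4)*(p + 4)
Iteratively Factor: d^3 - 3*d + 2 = (d - 1)*(d^2 + d - 2) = (d - 1)^2*(d + 2)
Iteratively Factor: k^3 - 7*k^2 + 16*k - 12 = (k - 3)*(k^2 - 4*k + 4) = (k - 3)*(k - 2)*(k - 2)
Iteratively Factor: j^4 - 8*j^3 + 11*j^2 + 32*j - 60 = (j - 2)*(j^3 - 6*j^2 - j + 30) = (j - 2)*(j + 2)*(j^2 - 8*j + 15) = (j - 3)*(j - 2)*(j + 2)*(j - 5)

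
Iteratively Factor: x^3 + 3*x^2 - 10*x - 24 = (x - 3)*(x^2 + 6*x + 8) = (x - 3)*(x + 2)*(x + 4)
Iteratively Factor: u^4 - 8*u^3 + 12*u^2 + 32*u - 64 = (u - 4)*(u^3 - 4*u^2 - 4*u + 16) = (u - 4)*(u - 2)*(u^2 - 2*u - 8) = (u - 4)*(u - 2)*(u + 2)*(u - 4)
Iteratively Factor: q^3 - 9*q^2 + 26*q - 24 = (q - 3)*(q^2 - 6*q + 8) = (q - 3)*(q - 2)*(q - 4)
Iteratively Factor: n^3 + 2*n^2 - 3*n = (n + 3)*(n^2 - n) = (n - 1)*(n + 3)*(n)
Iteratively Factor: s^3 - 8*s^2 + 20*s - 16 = (s - 4)*(s^2 - 4*s + 4) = (s - 4)*(s - 2)*(s - 2)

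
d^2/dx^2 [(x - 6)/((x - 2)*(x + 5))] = 2*(x^3 - 18*x^2 - 24*x - 84)/(x^6 + 9*x^5 - 3*x^4 - 153*x^3 + 30*x^2 + 900*x - 1000)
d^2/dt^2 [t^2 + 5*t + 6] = 2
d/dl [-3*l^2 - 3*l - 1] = -6*l - 3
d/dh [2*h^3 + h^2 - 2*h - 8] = 6*h^2 + 2*h - 2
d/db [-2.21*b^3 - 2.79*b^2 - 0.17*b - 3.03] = -6.63*b^2 - 5.58*b - 0.17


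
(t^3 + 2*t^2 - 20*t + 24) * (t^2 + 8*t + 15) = t^5 + 10*t^4 + 11*t^3 - 106*t^2 - 108*t + 360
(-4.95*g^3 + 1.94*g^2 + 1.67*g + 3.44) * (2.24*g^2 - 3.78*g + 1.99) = -11.088*g^5 + 23.0566*g^4 - 13.4429*g^3 + 5.2536*g^2 - 9.6799*g + 6.8456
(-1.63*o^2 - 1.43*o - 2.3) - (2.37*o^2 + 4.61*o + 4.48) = -4.0*o^2 - 6.04*o - 6.78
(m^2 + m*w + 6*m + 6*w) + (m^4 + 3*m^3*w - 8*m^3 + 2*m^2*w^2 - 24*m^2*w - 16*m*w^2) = m^4 + 3*m^3*w - 8*m^3 + 2*m^2*w^2 - 24*m^2*w + m^2 - 16*m*w^2 + m*w + 6*m + 6*w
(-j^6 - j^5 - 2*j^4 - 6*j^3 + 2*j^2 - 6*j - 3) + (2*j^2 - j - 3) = -j^6 - j^5 - 2*j^4 - 6*j^3 + 4*j^2 - 7*j - 6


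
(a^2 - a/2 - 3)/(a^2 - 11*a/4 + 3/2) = 2*(2*a + 3)/(4*a - 3)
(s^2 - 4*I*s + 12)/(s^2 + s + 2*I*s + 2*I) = (s - 6*I)/(s + 1)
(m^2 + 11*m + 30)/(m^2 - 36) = (m + 5)/(m - 6)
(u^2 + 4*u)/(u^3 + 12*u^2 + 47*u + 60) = u/(u^2 + 8*u + 15)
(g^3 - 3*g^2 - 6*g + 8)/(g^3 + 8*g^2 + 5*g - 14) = (g - 4)/(g + 7)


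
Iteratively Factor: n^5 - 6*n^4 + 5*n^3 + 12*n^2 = (n - 4)*(n^4 - 2*n^3 - 3*n^2) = (n - 4)*(n - 3)*(n^3 + n^2) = (n - 4)*(n - 3)*(n + 1)*(n^2) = n*(n - 4)*(n - 3)*(n + 1)*(n)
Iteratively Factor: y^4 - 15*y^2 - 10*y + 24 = (y - 1)*(y^3 + y^2 - 14*y - 24) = (y - 1)*(y + 3)*(y^2 - 2*y - 8) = (y - 1)*(y + 2)*(y + 3)*(y - 4)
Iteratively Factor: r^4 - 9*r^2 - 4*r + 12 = (r + 2)*(r^3 - 2*r^2 - 5*r + 6) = (r - 1)*(r + 2)*(r^2 - r - 6) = (r - 1)*(r + 2)^2*(r - 3)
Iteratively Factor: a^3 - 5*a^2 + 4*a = (a)*(a^2 - 5*a + 4) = a*(a - 1)*(a - 4)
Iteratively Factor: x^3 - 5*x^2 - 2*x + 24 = (x + 2)*(x^2 - 7*x + 12) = (x - 3)*(x + 2)*(x - 4)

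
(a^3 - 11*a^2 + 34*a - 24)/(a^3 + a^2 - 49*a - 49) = (a^3 - 11*a^2 + 34*a - 24)/(a^3 + a^2 - 49*a - 49)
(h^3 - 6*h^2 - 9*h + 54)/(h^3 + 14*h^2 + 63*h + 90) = (h^2 - 9*h + 18)/(h^2 + 11*h + 30)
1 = 1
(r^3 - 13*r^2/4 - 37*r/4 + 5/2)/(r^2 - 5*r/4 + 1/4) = (r^2 - 3*r - 10)/(r - 1)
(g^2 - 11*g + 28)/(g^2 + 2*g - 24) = (g - 7)/(g + 6)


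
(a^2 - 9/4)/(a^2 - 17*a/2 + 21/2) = (a + 3/2)/(a - 7)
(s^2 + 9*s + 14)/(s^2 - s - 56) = (s + 2)/(s - 8)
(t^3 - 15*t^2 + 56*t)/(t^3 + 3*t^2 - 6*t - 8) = t*(t^2 - 15*t + 56)/(t^3 + 3*t^2 - 6*t - 8)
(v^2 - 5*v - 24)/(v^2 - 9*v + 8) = (v + 3)/(v - 1)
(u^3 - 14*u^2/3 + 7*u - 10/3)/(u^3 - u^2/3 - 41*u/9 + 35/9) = 3*(u - 2)/(3*u + 7)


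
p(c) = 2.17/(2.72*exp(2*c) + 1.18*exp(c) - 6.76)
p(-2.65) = -0.33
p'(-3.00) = 0.00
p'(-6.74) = -0.00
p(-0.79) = -0.38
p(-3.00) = -0.32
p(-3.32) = -0.32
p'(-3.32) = -0.00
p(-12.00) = -0.32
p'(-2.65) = -0.01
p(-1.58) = -0.34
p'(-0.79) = -0.11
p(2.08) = 0.01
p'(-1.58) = -0.03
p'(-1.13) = -0.06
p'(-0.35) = -0.37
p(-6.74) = -0.32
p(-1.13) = -0.36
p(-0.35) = -0.47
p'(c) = 2.17*(-5.44*exp(2*c) - 1.18*exp(c))/(2.72*exp(2*c) + 1.18*exp(c) - 6.76)^2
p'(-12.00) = 0.00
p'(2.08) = -0.02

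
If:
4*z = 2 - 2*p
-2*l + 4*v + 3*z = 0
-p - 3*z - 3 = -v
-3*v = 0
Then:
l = -6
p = 9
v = 0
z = -4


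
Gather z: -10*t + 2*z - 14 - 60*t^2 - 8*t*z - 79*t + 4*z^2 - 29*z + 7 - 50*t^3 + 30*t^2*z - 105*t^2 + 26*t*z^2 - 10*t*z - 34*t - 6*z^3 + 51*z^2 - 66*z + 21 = -50*t^3 - 165*t^2 - 123*t - 6*z^3 + z^2*(26*t + 55) + z*(30*t^2 - 18*t - 93) + 14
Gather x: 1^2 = 1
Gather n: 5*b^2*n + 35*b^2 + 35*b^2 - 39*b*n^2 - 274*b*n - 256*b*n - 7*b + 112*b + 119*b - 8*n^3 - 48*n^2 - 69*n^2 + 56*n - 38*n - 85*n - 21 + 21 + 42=70*b^2 + 224*b - 8*n^3 + n^2*(-39*b - 117) + n*(5*b^2 - 530*b - 67) + 42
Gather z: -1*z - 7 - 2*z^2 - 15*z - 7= -2*z^2 - 16*z - 14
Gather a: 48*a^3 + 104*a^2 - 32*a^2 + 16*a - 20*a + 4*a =48*a^3 + 72*a^2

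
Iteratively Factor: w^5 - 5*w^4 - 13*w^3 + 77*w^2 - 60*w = (w)*(w^4 - 5*w^3 - 13*w^2 + 77*w - 60) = w*(w + 4)*(w^3 - 9*w^2 + 23*w - 15) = w*(w - 3)*(w + 4)*(w^2 - 6*w + 5) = w*(w - 5)*(w - 3)*(w + 4)*(w - 1)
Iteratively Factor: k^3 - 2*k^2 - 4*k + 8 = (k - 2)*(k^2 - 4) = (k - 2)*(k + 2)*(k - 2)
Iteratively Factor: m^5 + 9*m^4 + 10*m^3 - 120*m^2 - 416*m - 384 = (m + 4)*(m^4 + 5*m^3 - 10*m^2 - 80*m - 96) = (m + 2)*(m + 4)*(m^3 + 3*m^2 - 16*m - 48) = (m + 2)*(m + 4)^2*(m^2 - m - 12) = (m - 4)*(m + 2)*(m + 4)^2*(m + 3)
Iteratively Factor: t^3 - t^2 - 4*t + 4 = (t - 1)*(t^2 - 4) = (t - 1)*(t + 2)*(t - 2)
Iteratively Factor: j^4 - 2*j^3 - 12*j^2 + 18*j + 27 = (j - 3)*(j^3 + j^2 - 9*j - 9) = (j - 3)*(j + 1)*(j^2 - 9) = (j - 3)*(j + 1)*(j + 3)*(j - 3)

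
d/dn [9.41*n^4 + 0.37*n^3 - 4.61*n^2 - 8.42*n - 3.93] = 37.64*n^3 + 1.11*n^2 - 9.22*n - 8.42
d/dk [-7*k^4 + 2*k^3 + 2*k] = -28*k^3 + 6*k^2 + 2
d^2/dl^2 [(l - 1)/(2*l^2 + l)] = 2*(4*l^3 - 12*l^2 - 6*l - 1)/(l^3*(8*l^3 + 12*l^2 + 6*l + 1))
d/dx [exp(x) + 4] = exp(x)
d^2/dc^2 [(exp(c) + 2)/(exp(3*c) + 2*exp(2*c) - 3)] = (((-6*exp(c) - 8)*exp(c) - (exp(c) + 2)*(9*exp(c) + 8))*(exp(3*c) + 2*exp(2*c) - 3)*exp(c) + (2*exp(c) + 4)*(3*exp(c) + 4)^2*exp(3*c) + (exp(3*c) + 2*exp(2*c) - 3)^2)*exp(c)/(exp(3*c) + 2*exp(2*c) - 3)^3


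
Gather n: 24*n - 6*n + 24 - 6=18*n + 18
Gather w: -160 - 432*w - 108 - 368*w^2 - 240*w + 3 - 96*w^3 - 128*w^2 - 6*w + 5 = -96*w^3 - 496*w^2 - 678*w - 260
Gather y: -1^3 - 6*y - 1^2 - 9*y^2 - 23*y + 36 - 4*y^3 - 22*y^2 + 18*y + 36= -4*y^3 - 31*y^2 - 11*y + 70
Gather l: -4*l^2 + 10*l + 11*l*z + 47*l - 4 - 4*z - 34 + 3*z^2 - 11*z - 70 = -4*l^2 + l*(11*z + 57) + 3*z^2 - 15*z - 108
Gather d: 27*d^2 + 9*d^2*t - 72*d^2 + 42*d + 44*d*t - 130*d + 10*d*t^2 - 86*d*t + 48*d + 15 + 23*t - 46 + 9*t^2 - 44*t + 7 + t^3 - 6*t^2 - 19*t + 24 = d^2*(9*t - 45) + d*(10*t^2 - 42*t - 40) + t^3 + 3*t^2 - 40*t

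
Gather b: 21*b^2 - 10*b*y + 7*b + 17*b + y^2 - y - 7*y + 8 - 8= 21*b^2 + b*(24 - 10*y) + y^2 - 8*y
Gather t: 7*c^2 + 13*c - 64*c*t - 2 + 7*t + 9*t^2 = 7*c^2 + 13*c + 9*t^2 + t*(7 - 64*c) - 2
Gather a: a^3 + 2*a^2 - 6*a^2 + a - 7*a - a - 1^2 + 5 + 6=a^3 - 4*a^2 - 7*a + 10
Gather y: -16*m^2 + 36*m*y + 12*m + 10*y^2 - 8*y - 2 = -16*m^2 + 12*m + 10*y^2 + y*(36*m - 8) - 2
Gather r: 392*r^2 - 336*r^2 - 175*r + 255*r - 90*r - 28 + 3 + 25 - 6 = 56*r^2 - 10*r - 6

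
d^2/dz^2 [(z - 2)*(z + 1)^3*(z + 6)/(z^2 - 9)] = 2*(3*z^7 + 7*z^6 - 81*z^5 - 189*z^4 + 805*z^3 + 2745*z^2 - 135*z - 1971)/(z^6 - 27*z^4 + 243*z^2 - 729)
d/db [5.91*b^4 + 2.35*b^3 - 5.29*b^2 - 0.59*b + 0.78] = 23.64*b^3 + 7.05*b^2 - 10.58*b - 0.59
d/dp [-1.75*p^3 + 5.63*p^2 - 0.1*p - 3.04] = -5.25*p^2 + 11.26*p - 0.1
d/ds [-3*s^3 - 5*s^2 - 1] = s*(-9*s - 10)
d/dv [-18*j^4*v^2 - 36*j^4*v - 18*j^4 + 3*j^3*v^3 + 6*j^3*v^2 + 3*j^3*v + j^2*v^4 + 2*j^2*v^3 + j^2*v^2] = j^2*(-36*j^2*v - 36*j^2 + 9*j*v^2 + 12*j*v + 3*j + 4*v^3 + 6*v^2 + 2*v)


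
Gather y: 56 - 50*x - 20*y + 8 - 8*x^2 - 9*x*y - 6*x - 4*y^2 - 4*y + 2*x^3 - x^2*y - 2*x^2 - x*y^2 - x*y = 2*x^3 - 10*x^2 - 56*x + y^2*(-x - 4) + y*(-x^2 - 10*x - 24) + 64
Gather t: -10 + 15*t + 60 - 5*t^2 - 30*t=-5*t^2 - 15*t + 50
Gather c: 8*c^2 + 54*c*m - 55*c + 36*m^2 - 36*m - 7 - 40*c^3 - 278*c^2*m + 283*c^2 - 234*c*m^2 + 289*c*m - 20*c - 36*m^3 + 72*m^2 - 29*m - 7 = -40*c^3 + c^2*(291 - 278*m) + c*(-234*m^2 + 343*m - 75) - 36*m^3 + 108*m^2 - 65*m - 14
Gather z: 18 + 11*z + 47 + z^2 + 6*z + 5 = z^2 + 17*z + 70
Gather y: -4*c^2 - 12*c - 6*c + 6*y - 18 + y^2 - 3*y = -4*c^2 - 18*c + y^2 + 3*y - 18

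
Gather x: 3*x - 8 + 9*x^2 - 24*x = 9*x^2 - 21*x - 8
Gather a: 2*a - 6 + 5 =2*a - 1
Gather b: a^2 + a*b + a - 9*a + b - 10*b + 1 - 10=a^2 - 8*a + b*(a - 9) - 9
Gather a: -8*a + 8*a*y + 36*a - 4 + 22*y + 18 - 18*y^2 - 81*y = a*(8*y + 28) - 18*y^2 - 59*y + 14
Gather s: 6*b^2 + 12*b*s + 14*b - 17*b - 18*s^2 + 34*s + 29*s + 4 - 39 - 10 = 6*b^2 - 3*b - 18*s^2 + s*(12*b + 63) - 45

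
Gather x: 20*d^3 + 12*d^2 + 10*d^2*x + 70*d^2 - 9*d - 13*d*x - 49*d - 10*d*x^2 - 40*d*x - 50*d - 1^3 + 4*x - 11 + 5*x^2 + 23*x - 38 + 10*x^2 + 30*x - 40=20*d^3 + 82*d^2 - 108*d + x^2*(15 - 10*d) + x*(10*d^2 - 53*d + 57) - 90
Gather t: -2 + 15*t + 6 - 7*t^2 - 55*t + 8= -7*t^2 - 40*t + 12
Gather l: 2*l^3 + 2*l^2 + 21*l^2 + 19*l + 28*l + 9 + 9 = 2*l^3 + 23*l^2 + 47*l + 18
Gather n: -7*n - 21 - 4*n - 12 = -11*n - 33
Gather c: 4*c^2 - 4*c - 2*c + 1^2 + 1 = 4*c^2 - 6*c + 2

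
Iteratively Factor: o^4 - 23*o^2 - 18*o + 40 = (o - 5)*(o^3 + 5*o^2 + 2*o - 8) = (o - 5)*(o + 2)*(o^2 + 3*o - 4) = (o - 5)*(o - 1)*(o + 2)*(o + 4)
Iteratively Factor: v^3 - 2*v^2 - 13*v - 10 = (v + 2)*(v^2 - 4*v - 5) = (v - 5)*(v + 2)*(v + 1)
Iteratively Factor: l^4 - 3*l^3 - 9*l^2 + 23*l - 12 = (l + 3)*(l^3 - 6*l^2 + 9*l - 4) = (l - 1)*(l + 3)*(l^2 - 5*l + 4) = (l - 4)*(l - 1)*(l + 3)*(l - 1)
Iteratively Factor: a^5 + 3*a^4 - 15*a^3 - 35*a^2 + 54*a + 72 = (a + 3)*(a^4 - 15*a^2 + 10*a + 24) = (a + 3)*(a + 4)*(a^3 - 4*a^2 + a + 6) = (a - 3)*(a + 3)*(a + 4)*(a^2 - a - 2) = (a - 3)*(a - 2)*(a + 3)*(a + 4)*(a + 1)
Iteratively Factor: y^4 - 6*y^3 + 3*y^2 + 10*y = (y)*(y^3 - 6*y^2 + 3*y + 10) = y*(y - 5)*(y^2 - y - 2) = y*(y - 5)*(y - 2)*(y + 1)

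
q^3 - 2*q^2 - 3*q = q*(q - 3)*(q + 1)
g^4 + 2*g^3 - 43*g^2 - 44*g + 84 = (g - 6)*(g - 1)*(g + 2)*(g + 7)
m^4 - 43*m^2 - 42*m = m*(m - 7)*(m + 1)*(m + 6)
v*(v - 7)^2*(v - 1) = v^4 - 15*v^3 + 63*v^2 - 49*v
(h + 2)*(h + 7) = h^2 + 9*h + 14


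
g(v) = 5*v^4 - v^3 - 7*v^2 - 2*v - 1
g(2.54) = 140.49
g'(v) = 20*v^3 - 3*v^2 - 14*v - 2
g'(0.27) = -5.61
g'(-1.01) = -11.53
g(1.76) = 16.32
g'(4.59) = 1804.59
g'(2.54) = 270.83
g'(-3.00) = -527.00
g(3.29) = 466.85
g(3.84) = 918.64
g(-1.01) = 0.11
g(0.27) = -2.04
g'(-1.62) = -72.22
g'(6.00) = 4126.00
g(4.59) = 1964.96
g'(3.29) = 631.69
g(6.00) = 5999.00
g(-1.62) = 22.56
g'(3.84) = 1032.47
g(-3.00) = 374.00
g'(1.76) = 73.10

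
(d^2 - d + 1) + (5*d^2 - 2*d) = 6*d^2 - 3*d + 1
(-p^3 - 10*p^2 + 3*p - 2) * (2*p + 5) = -2*p^4 - 25*p^3 - 44*p^2 + 11*p - 10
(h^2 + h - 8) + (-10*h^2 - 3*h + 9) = -9*h^2 - 2*h + 1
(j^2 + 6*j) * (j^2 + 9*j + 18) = j^4 + 15*j^3 + 72*j^2 + 108*j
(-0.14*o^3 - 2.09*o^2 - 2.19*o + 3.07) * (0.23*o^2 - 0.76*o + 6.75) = -0.0322*o^5 - 0.3743*o^4 + 0.1397*o^3 - 11.737*o^2 - 17.1157*o + 20.7225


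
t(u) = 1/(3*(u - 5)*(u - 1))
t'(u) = -1/(3*(u - 5)*(u - 1)^2) - 1/(3*(u - 5)^2*(u - 1))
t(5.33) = 0.23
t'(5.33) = -0.76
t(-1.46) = 0.02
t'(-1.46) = 0.01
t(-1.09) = 0.03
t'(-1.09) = 0.02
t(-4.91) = 0.01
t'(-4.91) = 0.00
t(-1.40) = 0.02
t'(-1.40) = 0.01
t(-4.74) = 0.01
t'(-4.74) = 0.00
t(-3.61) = 0.01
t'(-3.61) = 0.00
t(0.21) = 0.09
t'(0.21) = 0.13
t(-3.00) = 0.01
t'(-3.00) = 0.00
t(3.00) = -0.08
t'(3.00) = 0.00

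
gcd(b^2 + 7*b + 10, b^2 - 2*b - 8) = b + 2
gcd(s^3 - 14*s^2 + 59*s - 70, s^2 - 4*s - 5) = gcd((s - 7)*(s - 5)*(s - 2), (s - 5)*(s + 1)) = s - 5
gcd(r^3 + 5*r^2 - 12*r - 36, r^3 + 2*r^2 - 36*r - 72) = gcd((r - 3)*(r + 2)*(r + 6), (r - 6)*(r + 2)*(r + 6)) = r^2 + 8*r + 12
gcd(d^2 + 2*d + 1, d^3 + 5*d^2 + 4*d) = d + 1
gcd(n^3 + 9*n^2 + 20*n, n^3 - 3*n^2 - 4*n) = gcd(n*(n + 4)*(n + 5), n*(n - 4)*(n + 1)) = n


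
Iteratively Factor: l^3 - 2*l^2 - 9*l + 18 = (l - 3)*(l^2 + l - 6) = (l - 3)*(l - 2)*(l + 3)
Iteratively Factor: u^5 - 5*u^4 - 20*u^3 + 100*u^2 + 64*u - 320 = (u - 4)*(u^4 - u^3 - 24*u^2 + 4*u + 80) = (u - 4)*(u + 2)*(u^3 - 3*u^2 - 18*u + 40) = (u - 4)*(u - 2)*(u + 2)*(u^2 - u - 20) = (u - 5)*(u - 4)*(u - 2)*(u + 2)*(u + 4)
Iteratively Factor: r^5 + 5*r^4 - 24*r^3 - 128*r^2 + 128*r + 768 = (r - 4)*(r^4 + 9*r^3 + 12*r^2 - 80*r - 192) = (r - 4)*(r + 4)*(r^3 + 5*r^2 - 8*r - 48) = (r - 4)*(r + 4)^2*(r^2 + r - 12) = (r - 4)*(r + 4)^3*(r - 3)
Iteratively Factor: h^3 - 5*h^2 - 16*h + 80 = (h + 4)*(h^2 - 9*h + 20) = (h - 5)*(h + 4)*(h - 4)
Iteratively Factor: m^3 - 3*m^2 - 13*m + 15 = (m - 5)*(m^2 + 2*m - 3) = (m - 5)*(m + 3)*(m - 1)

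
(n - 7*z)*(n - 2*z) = n^2 - 9*n*z + 14*z^2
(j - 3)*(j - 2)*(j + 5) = j^3 - 19*j + 30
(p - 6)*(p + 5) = p^2 - p - 30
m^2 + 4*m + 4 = (m + 2)^2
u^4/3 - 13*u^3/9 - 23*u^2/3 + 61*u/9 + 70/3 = (u/3 + 1)*(u - 7)*(u - 2)*(u + 5/3)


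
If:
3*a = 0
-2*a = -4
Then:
No Solution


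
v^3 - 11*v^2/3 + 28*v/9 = v*(v - 7/3)*(v - 4/3)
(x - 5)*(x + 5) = x^2 - 25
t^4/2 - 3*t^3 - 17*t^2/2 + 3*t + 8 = (t/2 + 1)*(t - 8)*(t - 1)*(t + 1)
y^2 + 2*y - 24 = (y - 4)*(y + 6)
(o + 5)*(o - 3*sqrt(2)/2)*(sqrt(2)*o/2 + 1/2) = sqrt(2)*o^3/2 - o^2 + 5*sqrt(2)*o^2/2 - 5*o - 3*sqrt(2)*o/4 - 15*sqrt(2)/4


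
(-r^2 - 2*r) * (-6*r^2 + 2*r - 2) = 6*r^4 + 10*r^3 - 2*r^2 + 4*r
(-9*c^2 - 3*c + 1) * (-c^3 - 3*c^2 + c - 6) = 9*c^5 + 30*c^4 - c^3 + 48*c^2 + 19*c - 6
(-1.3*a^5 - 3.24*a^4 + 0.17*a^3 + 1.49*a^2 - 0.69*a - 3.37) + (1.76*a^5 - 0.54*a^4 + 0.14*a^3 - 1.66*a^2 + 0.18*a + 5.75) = 0.46*a^5 - 3.78*a^4 + 0.31*a^3 - 0.17*a^2 - 0.51*a + 2.38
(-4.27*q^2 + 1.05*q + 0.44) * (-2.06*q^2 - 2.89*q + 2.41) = 8.7962*q^4 + 10.1773*q^3 - 14.2316*q^2 + 1.2589*q + 1.0604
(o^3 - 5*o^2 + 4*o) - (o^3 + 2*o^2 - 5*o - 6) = -7*o^2 + 9*o + 6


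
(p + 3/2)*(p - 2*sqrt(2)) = p^2 - 2*sqrt(2)*p + 3*p/2 - 3*sqrt(2)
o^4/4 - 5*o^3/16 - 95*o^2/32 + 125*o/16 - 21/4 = (o/4 + 1)*(o - 2)*(o - 7/4)*(o - 3/2)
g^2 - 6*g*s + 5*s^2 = (g - 5*s)*(g - s)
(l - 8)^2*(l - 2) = l^3 - 18*l^2 + 96*l - 128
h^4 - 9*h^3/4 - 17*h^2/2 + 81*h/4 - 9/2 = (h - 3)*(h - 2)*(h - 1/4)*(h + 3)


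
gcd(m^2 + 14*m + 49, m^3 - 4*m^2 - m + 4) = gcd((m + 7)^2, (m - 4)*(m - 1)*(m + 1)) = 1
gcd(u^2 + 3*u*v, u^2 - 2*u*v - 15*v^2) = u + 3*v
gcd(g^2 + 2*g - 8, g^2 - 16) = g + 4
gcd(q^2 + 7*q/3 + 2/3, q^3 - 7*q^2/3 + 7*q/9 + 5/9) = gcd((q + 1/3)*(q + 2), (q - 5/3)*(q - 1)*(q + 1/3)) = q + 1/3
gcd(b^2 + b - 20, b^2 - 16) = b - 4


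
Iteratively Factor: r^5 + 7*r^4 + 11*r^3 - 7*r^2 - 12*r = (r + 1)*(r^4 + 6*r^3 + 5*r^2 - 12*r) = (r - 1)*(r + 1)*(r^3 + 7*r^2 + 12*r) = (r - 1)*(r + 1)*(r + 3)*(r^2 + 4*r) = (r - 1)*(r + 1)*(r + 3)*(r + 4)*(r)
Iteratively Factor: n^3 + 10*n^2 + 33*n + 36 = (n + 3)*(n^2 + 7*n + 12) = (n + 3)*(n + 4)*(n + 3)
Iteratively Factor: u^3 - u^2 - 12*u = (u - 4)*(u^2 + 3*u) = (u - 4)*(u + 3)*(u)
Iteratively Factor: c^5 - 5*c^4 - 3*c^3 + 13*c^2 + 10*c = (c - 2)*(c^4 - 3*c^3 - 9*c^2 - 5*c) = (c - 2)*(c + 1)*(c^3 - 4*c^2 - 5*c) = (c - 5)*(c - 2)*(c + 1)*(c^2 + c) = c*(c - 5)*(c - 2)*(c + 1)*(c + 1)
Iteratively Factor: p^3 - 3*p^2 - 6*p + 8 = (p - 1)*(p^2 - 2*p - 8) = (p - 1)*(p + 2)*(p - 4)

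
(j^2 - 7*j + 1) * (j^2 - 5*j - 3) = j^4 - 12*j^3 + 33*j^2 + 16*j - 3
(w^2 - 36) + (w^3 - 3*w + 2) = w^3 + w^2 - 3*w - 34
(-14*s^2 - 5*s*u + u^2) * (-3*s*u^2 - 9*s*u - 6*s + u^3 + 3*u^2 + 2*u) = 42*s^3*u^2 + 126*s^3*u + 84*s^3 + s^2*u^3 + 3*s^2*u^2 + 2*s^2*u - 8*s*u^4 - 24*s*u^3 - 16*s*u^2 + u^5 + 3*u^4 + 2*u^3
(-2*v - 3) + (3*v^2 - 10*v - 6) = 3*v^2 - 12*v - 9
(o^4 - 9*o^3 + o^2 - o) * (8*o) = 8*o^5 - 72*o^4 + 8*o^3 - 8*o^2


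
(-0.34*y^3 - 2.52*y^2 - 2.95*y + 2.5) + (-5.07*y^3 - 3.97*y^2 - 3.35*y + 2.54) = -5.41*y^3 - 6.49*y^2 - 6.3*y + 5.04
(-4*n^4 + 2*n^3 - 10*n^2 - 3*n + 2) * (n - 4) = -4*n^5 + 18*n^4 - 18*n^3 + 37*n^2 + 14*n - 8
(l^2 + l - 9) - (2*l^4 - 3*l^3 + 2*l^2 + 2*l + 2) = -2*l^4 + 3*l^3 - l^2 - l - 11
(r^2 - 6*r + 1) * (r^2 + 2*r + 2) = r^4 - 4*r^3 - 9*r^2 - 10*r + 2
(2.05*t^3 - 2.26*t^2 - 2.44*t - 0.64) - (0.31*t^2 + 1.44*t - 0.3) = 2.05*t^3 - 2.57*t^2 - 3.88*t - 0.34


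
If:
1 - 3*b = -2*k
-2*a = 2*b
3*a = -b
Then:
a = 0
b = 0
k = -1/2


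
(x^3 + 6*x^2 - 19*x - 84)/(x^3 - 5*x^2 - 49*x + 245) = (x^2 - x - 12)/(x^2 - 12*x + 35)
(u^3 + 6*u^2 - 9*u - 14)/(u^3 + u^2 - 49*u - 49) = (u - 2)/(u - 7)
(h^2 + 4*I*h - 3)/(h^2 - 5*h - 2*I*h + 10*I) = (h^2 + 4*I*h - 3)/(h^2 - 5*h - 2*I*h + 10*I)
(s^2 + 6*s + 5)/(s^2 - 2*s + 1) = (s^2 + 6*s + 5)/(s^2 - 2*s + 1)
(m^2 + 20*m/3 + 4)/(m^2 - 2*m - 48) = (m + 2/3)/(m - 8)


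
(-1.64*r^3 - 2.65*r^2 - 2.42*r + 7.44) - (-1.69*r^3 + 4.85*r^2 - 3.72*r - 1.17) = 0.05*r^3 - 7.5*r^2 + 1.3*r + 8.61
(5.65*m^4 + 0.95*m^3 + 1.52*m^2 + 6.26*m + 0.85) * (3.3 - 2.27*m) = -12.8255*m^5 + 16.4885*m^4 - 0.3154*m^3 - 9.1942*m^2 + 18.7285*m + 2.805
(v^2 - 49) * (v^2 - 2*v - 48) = v^4 - 2*v^3 - 97*v^2 + 98*v + 2352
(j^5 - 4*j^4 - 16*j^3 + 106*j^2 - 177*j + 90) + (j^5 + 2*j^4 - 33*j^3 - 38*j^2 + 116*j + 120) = 2*j^5 - 2*j^4 - 49*j^3 + 68*j^2 - 61*j + 210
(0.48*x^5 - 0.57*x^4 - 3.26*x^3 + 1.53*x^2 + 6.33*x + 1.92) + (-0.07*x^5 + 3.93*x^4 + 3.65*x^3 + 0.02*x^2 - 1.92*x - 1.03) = 0.41*x^5 + 3.36*x^4 + 0.39*x^3 + 1.55*x^2 + 4.41*x + 0.89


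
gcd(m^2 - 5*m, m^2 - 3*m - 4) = 1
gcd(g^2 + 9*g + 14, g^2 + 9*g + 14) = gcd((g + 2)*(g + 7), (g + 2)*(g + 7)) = g^2 + 9*g + 14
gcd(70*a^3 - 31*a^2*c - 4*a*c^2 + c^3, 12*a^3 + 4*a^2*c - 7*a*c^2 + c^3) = 2*a - c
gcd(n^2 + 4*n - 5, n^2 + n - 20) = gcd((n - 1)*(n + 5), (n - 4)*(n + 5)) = n + 5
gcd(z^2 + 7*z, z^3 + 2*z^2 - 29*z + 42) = z + 7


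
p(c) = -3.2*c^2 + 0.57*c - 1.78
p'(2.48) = -15.30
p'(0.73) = -4.10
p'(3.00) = -18.63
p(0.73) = -3.07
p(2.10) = -14.70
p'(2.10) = -12.87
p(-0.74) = -3.95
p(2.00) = -13.44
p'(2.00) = -12.23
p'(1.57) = -9.48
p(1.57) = -8.77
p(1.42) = -7.42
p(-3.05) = -33.29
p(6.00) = -113.56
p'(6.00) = -37.83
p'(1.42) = -8.52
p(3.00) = -28.87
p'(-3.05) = 20.09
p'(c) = 0.57 - 6.4*c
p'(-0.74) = 5.31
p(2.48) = -20.05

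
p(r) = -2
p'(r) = 0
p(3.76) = -2.00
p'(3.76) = 0.00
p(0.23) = -2.00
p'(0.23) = 0.00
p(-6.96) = -2.00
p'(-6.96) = 0.00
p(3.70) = -2.00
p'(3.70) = 0.00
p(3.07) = -2.00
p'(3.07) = 0.00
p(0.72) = -2.00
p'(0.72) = 0.00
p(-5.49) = -2.00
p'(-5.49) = 0.00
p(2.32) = -2.00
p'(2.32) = 0.00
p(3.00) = -2.00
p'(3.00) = 0.00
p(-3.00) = -2.00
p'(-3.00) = 0.00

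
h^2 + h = h*(h + 1)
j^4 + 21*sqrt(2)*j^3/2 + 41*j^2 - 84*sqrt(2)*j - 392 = (j - 2*sqrt(2))*(j + 2*sqrt(2))*(j + 7*sqrt(2)/2)*(j + 7*sqrt(2))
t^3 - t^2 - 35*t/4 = t*(t - 7/2)*(t + 5/2)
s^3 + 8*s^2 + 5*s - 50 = (s - 2)*(s + 5)^2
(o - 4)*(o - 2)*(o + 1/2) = o^3 - 11*o^2/2 + 5*o + 4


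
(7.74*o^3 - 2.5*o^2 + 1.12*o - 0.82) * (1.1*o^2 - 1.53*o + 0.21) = 8.514*o^5 - 14.5922*o^4 + 6.6824*o^3 - 3.1406*o^2 + 1.4898*o - 0.1722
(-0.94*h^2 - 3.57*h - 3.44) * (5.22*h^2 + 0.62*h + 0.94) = -4.9068*h^4 - 19.2182*h^3 - 21.0538*h^2 - 5.4886*h - 3.2336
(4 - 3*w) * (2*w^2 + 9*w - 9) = -6*w^3 - 19*w^2 + 63*w - 36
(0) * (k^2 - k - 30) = 0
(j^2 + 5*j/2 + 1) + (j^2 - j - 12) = 2*j^2 + 3*j/2 - 11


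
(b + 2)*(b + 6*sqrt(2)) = b^2 + 2*b + 6*sqrt(2)*b + 12*sqrt(2)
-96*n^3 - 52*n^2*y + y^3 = (-8*n + y)*(2*n + y)*(6*n + y)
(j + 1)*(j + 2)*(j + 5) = j^3 + 8*j^2 + 17*j + 10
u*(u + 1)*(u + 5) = u^3 + 6*u^2 + 5*u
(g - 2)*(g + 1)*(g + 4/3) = g^3 + g^2/3 - 10*g/3 - 8/3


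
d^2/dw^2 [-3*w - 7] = 0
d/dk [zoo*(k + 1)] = zoo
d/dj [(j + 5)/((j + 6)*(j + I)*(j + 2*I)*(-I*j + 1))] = (-3*I*j^3 + j^2*(5 - 32*I) + j*(52 - 90*I) + 150 - 2*I)/(j^7 + j^6*(12 + 7*I) + j^5*(17 + 84*I) + j^4*(-228 + 227*I) + j^3*(-668 - 300*I) + j^2*(192 - 896*I) + j*(576 + 48*I) + 144*I)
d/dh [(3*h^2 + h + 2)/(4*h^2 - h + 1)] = (-7*h^2 - 10*h + 3)/(16*h^4 - 8*h^3 + 9*h^2 - 2*h + 1)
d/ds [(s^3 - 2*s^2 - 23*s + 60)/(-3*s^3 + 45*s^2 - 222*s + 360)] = (13*s^2 - 90*s + 105)/(3*(s^4 - 22*s^3 + 181*s^2 - 660*s + 900))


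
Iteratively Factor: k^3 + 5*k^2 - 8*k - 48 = (k + 4)*(k^2 + k - 12) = (k + 4)^2*(k - 3)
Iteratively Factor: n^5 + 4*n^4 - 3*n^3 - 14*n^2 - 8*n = (n + 4)*(n^4 - 3*n^2 - 2*n) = (n - 2)*(n + 4)*(n^3 + 2*n^2 + n) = (n - 2)*(n + 1)*(n + 4)*(n^2 + n) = (n - 2)*(n + 1)^2*(n + 4)*(n)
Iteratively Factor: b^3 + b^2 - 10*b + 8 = (b - 2)*(b^2 + 3*b - 4) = (b - 2)*(b - 1)*(b + 4)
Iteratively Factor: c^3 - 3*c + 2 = (c + 2)*(c^2 - 2*c + 1) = (c - 1)*(c + 2)*(c - 1)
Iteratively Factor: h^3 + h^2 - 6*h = (h - 2)*(h^2 + 3*h) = h*(h - 2)*(h + 3)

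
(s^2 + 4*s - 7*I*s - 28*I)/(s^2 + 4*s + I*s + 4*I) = (s - 7*I)/(s + I)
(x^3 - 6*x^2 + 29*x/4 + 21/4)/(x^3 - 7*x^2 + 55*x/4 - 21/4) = (2*x + 1)/(2*x - 1)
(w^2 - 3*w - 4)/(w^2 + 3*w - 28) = (w + 1)/(w + 7)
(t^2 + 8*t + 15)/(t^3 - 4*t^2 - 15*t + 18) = (t + 5)/(t^2 - 7*t + 6)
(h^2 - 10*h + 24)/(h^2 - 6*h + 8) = (h - 6)/(h - 2)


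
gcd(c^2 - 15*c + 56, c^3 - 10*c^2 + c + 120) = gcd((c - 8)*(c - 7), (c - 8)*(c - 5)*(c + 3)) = c - 8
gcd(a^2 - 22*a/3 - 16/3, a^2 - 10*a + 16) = a - 8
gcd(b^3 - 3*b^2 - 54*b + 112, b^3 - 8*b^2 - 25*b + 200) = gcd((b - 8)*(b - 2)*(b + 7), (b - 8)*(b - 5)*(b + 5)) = b - 8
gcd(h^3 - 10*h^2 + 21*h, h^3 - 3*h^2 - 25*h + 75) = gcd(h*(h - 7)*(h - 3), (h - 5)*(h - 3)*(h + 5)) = h - 3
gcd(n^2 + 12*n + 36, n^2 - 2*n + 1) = 1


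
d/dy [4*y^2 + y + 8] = 8*y + 1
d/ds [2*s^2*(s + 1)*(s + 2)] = 2*s*(4*s^2 + 9*s + 4)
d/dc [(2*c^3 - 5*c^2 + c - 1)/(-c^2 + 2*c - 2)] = c*(-2*c^3 + 8*c^2 - 21*c + 18)/(c^4 - 4*c^3 + 8*c^2 - 8*c + 4)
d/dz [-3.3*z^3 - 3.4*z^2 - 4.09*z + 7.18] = -9.9*z^2 - 6.8*z - 4.09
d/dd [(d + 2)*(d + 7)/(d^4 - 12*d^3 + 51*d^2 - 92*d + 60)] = (-2*d^4 - 19*d^3 + 122*d^2 + 197*d - 914)/(d^7 - 22*d^6 + 202*d^5 - 1004*d^4 + 2921*d^3 - 4982*d^2 + 4620*d - 1800)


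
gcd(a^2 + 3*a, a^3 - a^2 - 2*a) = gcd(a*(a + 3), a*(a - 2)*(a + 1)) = a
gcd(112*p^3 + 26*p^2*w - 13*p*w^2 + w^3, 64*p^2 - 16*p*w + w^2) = 8*p - w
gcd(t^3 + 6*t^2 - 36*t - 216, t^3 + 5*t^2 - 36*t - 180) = t^2 - 36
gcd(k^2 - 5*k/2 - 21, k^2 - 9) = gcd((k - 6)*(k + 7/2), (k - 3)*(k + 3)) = 1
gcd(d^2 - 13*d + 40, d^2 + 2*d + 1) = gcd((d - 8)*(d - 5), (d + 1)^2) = 1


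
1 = 1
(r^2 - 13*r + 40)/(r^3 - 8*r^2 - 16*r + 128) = (r - 5)/(r^2 - 16)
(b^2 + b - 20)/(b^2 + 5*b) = (b - 4)/b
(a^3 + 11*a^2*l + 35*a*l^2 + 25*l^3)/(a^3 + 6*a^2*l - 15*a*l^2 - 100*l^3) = (a + l)/(a - 4*l)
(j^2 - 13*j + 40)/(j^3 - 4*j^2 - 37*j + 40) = (j - 5)/(j^2 + 4*j - 5)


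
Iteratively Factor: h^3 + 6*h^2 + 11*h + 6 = (h + 2)*(h^2 + 4*h + 3) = (h + 1)*(h + 2)*(h + 3)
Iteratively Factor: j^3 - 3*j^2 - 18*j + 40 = (j - 2)*(j^2 - j - 20) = (j - 2)*(j + 4)*(j - 5)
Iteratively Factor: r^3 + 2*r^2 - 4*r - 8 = (r + 2)*(r^2 - 4) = (r - 2)*(r + 2)*(r + 2)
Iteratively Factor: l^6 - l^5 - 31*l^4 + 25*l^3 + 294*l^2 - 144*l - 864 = (l - 3)*(l^5 + 2*l^4 - 25*l^3 - 50*l^2 + 144*l + 288) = (l - 4)*(l - 3)*(l^4 + 6*l^3 - l^2 - 54*l - 72) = (l - 4)*(l - 3)*(l + 2)*(l^3 + 4*l^2 - 9*l - 36) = (l - 4)*(l - 3)*(l + 2)*(l + 4)*(l^2 - 9) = (l - 4)*(l - 3)^2*(l + 2)*(l + 4)*(l + 3)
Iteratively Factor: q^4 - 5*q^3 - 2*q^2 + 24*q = (q - 3)*(q^3 - 2*q^2 - 8*q) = q*(q - 3)*(q^2 - 2*q - 8) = q*(q - 4)*(q - 3)*(q + 2)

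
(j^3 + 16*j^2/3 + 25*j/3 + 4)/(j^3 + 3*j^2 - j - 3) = (j + 4/3)/(j - 1)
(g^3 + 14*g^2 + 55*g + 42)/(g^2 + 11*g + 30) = (g^2 + 8*g + 7)/(g + 5)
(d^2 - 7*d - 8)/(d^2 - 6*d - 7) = (d - 8)/(d - 7)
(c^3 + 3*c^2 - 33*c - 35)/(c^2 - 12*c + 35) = (c^2 + 8*c + 7)/(c - 7)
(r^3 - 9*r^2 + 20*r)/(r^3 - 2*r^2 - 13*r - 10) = r*(r - 4)/(r^2 + 3*r + 2)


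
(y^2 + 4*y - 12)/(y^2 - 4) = (y + 6)/(y + 2)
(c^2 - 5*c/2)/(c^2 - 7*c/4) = 2*(2*c - 5)/(4*c - 7)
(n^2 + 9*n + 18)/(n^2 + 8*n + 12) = (n + 3)/(n + 2)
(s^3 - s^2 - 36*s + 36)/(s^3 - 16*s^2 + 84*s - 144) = (s^2 + 5*s - 6)/(s^2 - 10*s + 24)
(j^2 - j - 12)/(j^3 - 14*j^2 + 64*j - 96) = (j + 3)/(j^2 - 10*j + 24)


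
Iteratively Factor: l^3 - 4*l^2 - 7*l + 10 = (l - 5)*(l^2 + l - 2) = (l - 5)*(l + 2)*(l - 1)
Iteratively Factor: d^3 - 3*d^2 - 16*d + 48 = (d - 4)*(d^2 + d - 12) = (d - 4)*(d - 3)*(d + 4)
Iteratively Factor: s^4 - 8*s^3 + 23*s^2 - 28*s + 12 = (s - 3)*(s^3 - 5*s^2 + 8*s - 4) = (s - 3)*(s - 2)*(s^2 - 3*s + 2) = (s - 3)*(s - 2)*(s - 1)*(s - 2)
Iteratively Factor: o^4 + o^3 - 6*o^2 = (o)*(o^3 + o^2 - 6*o) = o*(o + 3)*(o^2 - 2*o) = o*(o - 2)*(o + 3)*(o)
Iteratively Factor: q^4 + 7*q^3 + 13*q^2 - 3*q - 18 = (q + 2)*(q^3 + 5*q^2 + 3*q - 9) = (q + 2)*(q + 3)*(q^2 + 2*q - 3) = (q - 1)*(q + 2)*(q + 3)*(q + 3)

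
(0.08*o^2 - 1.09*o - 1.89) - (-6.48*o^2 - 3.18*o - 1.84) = 6.56*o^2 + 2.09*o - 0.0499999999999998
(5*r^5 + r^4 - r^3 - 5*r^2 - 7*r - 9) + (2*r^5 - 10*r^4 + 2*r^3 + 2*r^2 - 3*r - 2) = 7*r^5 - 9*r^4 + r^3 - 3*r^2 - 10*r - 11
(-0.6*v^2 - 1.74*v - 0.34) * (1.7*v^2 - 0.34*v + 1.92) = -1.02*v^4 - 2.754*v^3 - 1.1384*v^2 - 3.2252*v - 0.6528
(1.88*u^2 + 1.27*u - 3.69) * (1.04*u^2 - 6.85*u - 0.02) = 1.9552*u^4 - 11.5572*u^3 - 12.5747*u^2 + 25.2511*u + 0.0738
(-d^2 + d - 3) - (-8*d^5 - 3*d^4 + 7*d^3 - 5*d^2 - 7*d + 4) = 8*d^5 + 3*d^4 - 7*d^3 + 4*d^2 + 8*d - 7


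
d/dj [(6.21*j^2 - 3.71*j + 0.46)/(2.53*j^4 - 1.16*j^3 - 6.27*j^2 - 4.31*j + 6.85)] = (-31.4226*j^5 + 35.3625*j^4 - 13.2624*j^3 - 48.426*j^2 + 90.8454*j - 23.4309)/(6.4009*j^8 - 5.8696*j^7 - 30.3806*j^6 - 7.2622*j^5 + 83.9731*j^4 + 38.1554*j^3 - 67.3229*j^2 - 59.047*j + 46.9225)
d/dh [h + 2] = 1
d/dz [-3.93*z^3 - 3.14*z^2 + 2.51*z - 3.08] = -11.79*z^2 - 6.28*z + 2.51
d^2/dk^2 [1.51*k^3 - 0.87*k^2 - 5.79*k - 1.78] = 9.06*k - 1.74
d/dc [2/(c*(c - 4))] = 4*(2 - c)/(c^2*(c^2 - 8*c + 16))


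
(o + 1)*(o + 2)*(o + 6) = o^3 + 9*o^2 + 20*o + 12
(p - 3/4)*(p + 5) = p^2 + 17*p/4 - 15/4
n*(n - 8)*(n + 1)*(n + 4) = n^4 - 3*n^3 - 36*n^2 - 32*n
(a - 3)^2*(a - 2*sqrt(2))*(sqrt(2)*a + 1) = sqrt(2)*a^4 - 6*sqrt(2)*a^3 - 3*a^3 + 7*sqrt(2)*a^2 + 18*a^2 - 27*a + 12*sqrt(2)*a - 18*sqrt(2)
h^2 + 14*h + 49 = (h + 7)^2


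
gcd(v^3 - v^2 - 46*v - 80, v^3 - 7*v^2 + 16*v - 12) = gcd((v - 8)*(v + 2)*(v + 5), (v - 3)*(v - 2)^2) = 1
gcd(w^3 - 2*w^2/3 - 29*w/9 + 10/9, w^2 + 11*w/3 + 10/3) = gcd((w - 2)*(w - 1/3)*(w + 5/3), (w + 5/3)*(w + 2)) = w + 5/3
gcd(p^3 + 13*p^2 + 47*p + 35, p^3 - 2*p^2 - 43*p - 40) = p^2 + 6*p + 5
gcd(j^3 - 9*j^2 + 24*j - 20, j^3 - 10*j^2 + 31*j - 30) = j^2 - 7*j + 10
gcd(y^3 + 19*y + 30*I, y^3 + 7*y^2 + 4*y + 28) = y + 2*I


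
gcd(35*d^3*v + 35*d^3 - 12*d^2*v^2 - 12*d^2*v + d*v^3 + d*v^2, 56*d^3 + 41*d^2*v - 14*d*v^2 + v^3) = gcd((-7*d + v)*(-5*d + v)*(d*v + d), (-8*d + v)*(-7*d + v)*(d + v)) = -7*d + v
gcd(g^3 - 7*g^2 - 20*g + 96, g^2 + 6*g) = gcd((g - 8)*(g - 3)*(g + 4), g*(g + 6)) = 1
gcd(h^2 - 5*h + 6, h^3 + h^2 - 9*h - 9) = h - 3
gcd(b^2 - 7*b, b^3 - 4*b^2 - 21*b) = b^2 - 7*b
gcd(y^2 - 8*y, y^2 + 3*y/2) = y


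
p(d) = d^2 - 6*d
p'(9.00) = 12.00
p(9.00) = 27.00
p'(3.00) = 0.00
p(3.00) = -9.00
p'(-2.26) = -10.52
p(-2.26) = 18.67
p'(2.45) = -1.10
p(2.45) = -8.70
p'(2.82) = -0.36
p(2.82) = -8.97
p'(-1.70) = -9.40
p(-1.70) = 13.09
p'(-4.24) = -14.48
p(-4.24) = 43.42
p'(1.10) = -3.80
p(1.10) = -5.39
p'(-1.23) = -8.46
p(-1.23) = 8.89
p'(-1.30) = -8.60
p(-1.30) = 9.49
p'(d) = 2*d - 6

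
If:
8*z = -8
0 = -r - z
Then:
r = 1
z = -1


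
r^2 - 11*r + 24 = (r - 8)*(r - 3)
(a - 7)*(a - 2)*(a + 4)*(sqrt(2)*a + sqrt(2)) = sqrt(2)*a^4 - 4*sqrt(2)*a^3 - 27*sqrt(2)*a^2 + 34*sqrt(2)*a + 56*sqrt(2)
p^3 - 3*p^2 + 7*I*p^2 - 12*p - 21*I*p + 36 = (p - 3)*(p + 3*I)*(p + 4*I)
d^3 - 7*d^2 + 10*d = d*(d - 5)*(d - 2)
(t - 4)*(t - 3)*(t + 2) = t^3 - 5*t^2 - 2*t + 24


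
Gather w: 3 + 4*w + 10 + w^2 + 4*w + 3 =w^2 + 8*w + 16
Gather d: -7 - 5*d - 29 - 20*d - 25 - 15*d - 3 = -40*d - 64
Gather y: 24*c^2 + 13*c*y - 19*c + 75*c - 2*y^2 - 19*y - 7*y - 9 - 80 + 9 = 24*c^2 + 56*c - 2*y^2 + y*(13*c - 26) - 80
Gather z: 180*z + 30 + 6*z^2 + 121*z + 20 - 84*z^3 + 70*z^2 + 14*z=-84*z^3 + 76*z^2 + 315*z + 50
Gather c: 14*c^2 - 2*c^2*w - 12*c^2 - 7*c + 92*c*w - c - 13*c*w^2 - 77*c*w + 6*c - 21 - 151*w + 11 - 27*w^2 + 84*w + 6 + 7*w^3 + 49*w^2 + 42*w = c^2*(2 - 2*w) + c*(-13*w^2 + 15*w - 2) + 7*w^3 + 22*w^2 - 25*w - 4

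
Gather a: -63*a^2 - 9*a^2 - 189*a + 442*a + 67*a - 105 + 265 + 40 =-72*a^2 + 320*a + 200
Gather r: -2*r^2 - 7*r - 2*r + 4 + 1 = -2*r^2 - 9*r + 5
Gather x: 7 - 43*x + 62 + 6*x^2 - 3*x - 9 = 6*x^2 - 46*x + 60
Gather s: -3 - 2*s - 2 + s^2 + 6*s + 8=s^2 + 4*s + 3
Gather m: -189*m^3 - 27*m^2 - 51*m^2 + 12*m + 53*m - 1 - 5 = -189*m^3 - 78*m^2 + 65*m - 6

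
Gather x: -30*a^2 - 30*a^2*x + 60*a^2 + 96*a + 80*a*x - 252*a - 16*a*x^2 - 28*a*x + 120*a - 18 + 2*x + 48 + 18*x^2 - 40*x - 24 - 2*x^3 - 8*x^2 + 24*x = 30*a^2 - 36*a - 2*x^3 + x^2*(10 - 16*a) + x*(-30*a^2 + 52*a - 14) + 6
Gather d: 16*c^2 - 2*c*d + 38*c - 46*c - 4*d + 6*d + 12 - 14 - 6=16*c^2 - 8*c + d*(2 - 2*c) - 8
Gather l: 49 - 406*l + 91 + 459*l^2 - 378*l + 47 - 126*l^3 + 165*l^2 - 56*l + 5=-126*l^3 + 624*l^2 - 840*l + 192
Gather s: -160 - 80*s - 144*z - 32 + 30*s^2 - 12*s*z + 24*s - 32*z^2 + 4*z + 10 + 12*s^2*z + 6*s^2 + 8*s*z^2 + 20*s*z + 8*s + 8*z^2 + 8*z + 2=s^2*(12*z + 36) + s*(8*z^2 + 8*z - 48) - 24*z^2 - 132*z - 180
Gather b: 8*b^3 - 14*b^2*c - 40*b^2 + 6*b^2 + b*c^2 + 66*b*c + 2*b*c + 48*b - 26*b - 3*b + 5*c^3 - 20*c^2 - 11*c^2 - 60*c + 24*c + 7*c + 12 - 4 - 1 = 8*b^3 + b^2*(-14*c - 34) + b*(c^2 + 68*c + 19) + 5*c^3 - 31*c^2 - 29*c + 7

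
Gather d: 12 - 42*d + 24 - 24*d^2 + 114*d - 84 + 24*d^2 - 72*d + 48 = 0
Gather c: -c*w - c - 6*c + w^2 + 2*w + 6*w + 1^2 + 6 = c*(-w - 7) + w^2 + 8*w + 7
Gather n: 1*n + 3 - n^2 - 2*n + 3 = -n^2 - n + 6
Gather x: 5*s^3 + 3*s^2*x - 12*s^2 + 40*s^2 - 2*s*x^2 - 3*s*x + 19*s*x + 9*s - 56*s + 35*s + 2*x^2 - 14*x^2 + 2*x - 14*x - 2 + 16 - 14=5*s^3 + 28*s^2 - 12*s + x^2*(-2*s - 12) + x*(3*s^2 + 16*s - 12)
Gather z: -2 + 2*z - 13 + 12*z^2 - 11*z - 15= 12*z^2 - 9*z - 30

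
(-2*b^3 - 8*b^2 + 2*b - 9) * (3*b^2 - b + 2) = -6*b^5 - 22*b^4 + 10*b^3 - 45*b^2 + 13*b - 18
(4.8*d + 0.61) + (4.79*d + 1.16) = 9.59*d + 1.77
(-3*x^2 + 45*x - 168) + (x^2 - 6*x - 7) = -2*x^2 + 39*x - 175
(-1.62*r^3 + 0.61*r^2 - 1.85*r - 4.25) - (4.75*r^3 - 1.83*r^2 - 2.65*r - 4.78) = -6.37*r^3 + 2.44*r^2 + 0.8*r + 0.53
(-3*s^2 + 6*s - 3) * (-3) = 9*s^2 - 18*s + 9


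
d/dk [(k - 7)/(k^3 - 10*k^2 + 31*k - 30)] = (k^3 - 10*k^2 + 31*k - (k - 7)*(3*k^2 - 20*k + 31) - 30)/(k^3 - 10*k^2 + 31*k - 30)^2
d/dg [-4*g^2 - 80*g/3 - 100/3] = -8*g - 80/3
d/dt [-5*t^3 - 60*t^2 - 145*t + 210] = -15*t^2 - 120*t - 145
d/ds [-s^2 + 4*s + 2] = 4 - 2*s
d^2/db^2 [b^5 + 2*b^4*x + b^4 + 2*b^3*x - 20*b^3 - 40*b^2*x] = 20*b^3 + 24*b^2*x + 12*b^2 + 12*b*x - 120*b - 80*x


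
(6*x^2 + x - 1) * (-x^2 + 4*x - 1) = -6*x^4 + 23*x^3 - x^2 - 5*x + 1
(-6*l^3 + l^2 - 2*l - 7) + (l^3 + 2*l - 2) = -5*l^3 + l^2 - 9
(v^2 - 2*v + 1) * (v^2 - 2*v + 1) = v^4 - 4*v^3 + 6*v^2 - 4*v + 1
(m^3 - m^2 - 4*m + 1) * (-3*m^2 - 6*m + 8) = -3*m^5 - 3*m^4 + 26*m^3 + 13*m^2 - 38*m + 8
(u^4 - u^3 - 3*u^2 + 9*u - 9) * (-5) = -5*u^4 + 5*u^3 + 15*u^2 - 45*u + 45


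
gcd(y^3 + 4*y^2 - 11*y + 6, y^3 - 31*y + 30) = y^2 + 5*y - 6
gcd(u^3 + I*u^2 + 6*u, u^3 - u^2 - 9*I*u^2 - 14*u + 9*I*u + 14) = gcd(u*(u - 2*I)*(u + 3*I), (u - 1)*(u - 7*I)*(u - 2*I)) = u - 2*I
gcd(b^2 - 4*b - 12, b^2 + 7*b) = 1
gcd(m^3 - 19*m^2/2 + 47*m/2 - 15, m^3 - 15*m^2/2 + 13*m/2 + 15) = m^2 - 17*m/2 + 15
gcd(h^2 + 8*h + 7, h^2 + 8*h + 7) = h^2 + 8*h + 7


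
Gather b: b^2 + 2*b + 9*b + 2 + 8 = b^2 + 11*b + 10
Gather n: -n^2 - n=-n^2 - n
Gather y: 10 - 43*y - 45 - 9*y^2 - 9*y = -9*y^2 - 52*y - 35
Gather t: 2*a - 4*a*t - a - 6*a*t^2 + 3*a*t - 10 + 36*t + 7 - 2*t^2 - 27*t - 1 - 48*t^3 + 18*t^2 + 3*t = a - 48*t^3 + t^2*(16 - 6*a) + t*(12 - a) - 4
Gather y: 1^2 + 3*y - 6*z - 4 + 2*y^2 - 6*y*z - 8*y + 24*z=2*y^2 + y*(-6*z - 5) + 18*z - 3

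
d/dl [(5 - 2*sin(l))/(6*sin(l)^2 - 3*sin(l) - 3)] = (4*sin(l)^2 - 20*sin(l) + 7)*cos(l)/(3*(sin(l) - 1)^2*(2*sin(l) + 1)^2)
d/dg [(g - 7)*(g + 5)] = 2*g - 2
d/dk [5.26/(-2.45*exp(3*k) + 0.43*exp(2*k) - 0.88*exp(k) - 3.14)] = (38.661*exp(2*k) - 4.5236*exp(k) + 4.6288)*exp(k)/(2.45*exp(3*k) - 0.43*exp(2*k) + 0.88*exp(k) + 3.14)^2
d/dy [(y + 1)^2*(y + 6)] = (y + 1)*(3*y + 13)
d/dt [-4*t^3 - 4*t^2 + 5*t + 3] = -12*t^2 - 8*t + 5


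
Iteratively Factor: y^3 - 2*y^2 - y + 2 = (y - 2)*(y^2 - 1) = (y - 2)*(y + 1)*(y - 1)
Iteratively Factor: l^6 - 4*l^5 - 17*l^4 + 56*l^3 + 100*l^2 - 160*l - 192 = (l + 3)*(l^5 - 7*l^4 + 4*l^3 + 44*l^2 - 32*l - 64) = (l - 4)*(l + 3)*(l^4 - 3*l^3 - 8*l^2 + 12*l + 16) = (l - 4)*(l + 2)*(l + 3)*(l^3 - 5*l^2 + 2*l + 8) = (l - 4)*(l + 1)*(l + 2)*(l + 3)*(l^2 - 6*l + 8) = (l - 4)*(l - 2)*(l + 1)*(l + 2)*(l + 3)*(l - 4)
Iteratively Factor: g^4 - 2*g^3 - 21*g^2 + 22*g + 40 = (g + 1)*(g^3 - 3*g^2 - 18*g + 40) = (g + 1)*(g + 4)*(g^2 - 7*g + 10) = (g - 2)*(g + 1)*(g + 4)*(g - 5)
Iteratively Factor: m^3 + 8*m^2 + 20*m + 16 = (m + 2)*(m^2 + 6*m + 8) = (m + 2)^2*(m + 4)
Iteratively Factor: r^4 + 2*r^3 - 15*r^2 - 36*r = (r - 4)*(r^3 + 6*r^2 + 9*r) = r*(r - 4)*(r^2 + 6*r + 9) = r*(r - 4)*(r + 3)*(r + 3)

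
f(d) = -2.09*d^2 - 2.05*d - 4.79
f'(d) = -4.18*d - 2.05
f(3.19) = -32.60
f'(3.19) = -15.38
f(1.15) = -9.91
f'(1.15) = -6.86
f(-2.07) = -9.50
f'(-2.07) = 6.60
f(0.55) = -6.55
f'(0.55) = -4.35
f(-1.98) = -8.92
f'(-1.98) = 6.23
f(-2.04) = -9.31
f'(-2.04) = 6.48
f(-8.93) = -153.15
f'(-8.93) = 35.28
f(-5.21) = -50.84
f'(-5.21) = 19.73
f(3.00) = -29.75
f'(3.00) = -14.59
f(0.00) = -4.79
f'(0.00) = -2.05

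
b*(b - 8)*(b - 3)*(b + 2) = b^4 - 9*b^3 + 2*b^2 + 48*b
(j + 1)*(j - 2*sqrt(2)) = j^2 - 2*sqrt(2)*j + j - 2*sqrt(2)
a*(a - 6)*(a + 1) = a^3 - 5*a^2 - 6*a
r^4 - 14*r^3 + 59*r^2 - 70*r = r*(r - 7)*(r - 5)*(r - 2)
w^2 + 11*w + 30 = (w + 5)*(w + 6)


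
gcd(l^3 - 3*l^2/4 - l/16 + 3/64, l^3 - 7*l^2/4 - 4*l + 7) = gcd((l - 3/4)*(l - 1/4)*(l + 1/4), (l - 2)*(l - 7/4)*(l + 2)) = 1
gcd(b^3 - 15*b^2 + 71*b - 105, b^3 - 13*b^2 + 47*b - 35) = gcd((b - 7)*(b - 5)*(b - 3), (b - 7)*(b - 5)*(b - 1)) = b^2 - 12*b + 35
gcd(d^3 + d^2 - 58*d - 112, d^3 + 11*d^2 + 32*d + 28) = d^2 + 9*d + 14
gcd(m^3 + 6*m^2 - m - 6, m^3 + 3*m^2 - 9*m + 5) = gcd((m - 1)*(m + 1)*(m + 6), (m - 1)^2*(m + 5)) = m - 1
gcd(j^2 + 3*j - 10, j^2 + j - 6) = j - 2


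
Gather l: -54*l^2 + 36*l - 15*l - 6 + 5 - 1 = -54*l^2 + 21*l - 2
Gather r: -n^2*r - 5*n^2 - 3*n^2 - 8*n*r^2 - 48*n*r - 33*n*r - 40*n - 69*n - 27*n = -8*n^2 - 8*n*r^2 - 136*n + r*(-n^2 - 81*n)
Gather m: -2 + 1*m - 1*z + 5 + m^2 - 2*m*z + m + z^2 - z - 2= m^2 + m*(2 - 2*z) + z^2 - 2*z + 1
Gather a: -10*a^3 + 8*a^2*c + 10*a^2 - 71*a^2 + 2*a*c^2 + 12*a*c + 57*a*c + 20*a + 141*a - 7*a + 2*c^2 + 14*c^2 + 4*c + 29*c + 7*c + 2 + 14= -10*a^3 + a^2*(8*c - 61) + a*(2*c^2 + 69*c + 154) + 16*c^2 + 40*c + 16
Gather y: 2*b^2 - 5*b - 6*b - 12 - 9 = 2*b^2 - 11*b - 21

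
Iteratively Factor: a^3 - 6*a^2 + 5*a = (a)*(a^2 - 6*a + 5) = a*(a - 1)*(a - 5)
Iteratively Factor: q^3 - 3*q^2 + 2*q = (q)*(q^2 - 3*q + 2) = q*(q - 2)*(q - 1)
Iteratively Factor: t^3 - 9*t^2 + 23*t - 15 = (t - 5)*(t^2 - 4*t + 3) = (t - 5)*(t - 1)*(t - 3)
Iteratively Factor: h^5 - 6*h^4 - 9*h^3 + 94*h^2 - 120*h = (h - 5)*(h^4 - h^3 - 14*h^2 + 24*h) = (h - 5)*(h + 4)*(h^3 - 5*h^2 + 6*h) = (h - 5)*(h - 3)*(h + 4)*(h^2 - 2*h) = (h - 5)*(h - 3)*(h - 2)*(h + 4)*(h)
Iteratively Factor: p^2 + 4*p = (p)*(p + 4)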